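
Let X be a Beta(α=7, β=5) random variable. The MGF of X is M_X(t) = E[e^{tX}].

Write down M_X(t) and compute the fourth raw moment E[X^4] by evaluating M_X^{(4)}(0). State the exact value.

M_X(t) = ₁F₁(7; 12; t)
dM/dt = 7*₁F₁(8; 13; t)/12
d^2M/dt^2 = 14*₁F₁(9; 14; t)/39
d^3M/dt^3 = 3*₁F₁(10; 15; t)/13
d^4M/dt^4 = 2*₁F₁(11; 16; t)/13

E[X^4] = d^4M/dt^4 |_{t=0} = 2/13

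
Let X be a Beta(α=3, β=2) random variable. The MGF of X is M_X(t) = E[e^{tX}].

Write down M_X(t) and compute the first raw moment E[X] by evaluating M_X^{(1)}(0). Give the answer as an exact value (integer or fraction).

M_X(t) = ₁F₁(3; 5; t)
M^(1)(t) = 3*₁F₁(4; 6; t)/5

E[X] = M^(1)(0) = 3/5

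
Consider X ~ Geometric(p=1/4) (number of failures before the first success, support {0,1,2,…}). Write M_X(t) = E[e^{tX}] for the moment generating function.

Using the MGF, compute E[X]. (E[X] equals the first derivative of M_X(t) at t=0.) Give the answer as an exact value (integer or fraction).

M_X(t) = 1/(4*(1 - 3*e^(t)/4))
D[M](t) = 3*e^(t)/(9*e^(2*t) - 24*e^(t) + 16)

E[X] = D[M](0) = 3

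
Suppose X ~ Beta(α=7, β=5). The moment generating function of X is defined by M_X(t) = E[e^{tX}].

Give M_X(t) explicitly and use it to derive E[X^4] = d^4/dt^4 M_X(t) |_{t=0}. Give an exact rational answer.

M_X(t) = ₁F₁(7; 12; t)
dM/dt = 7*₁F₁(8; 13; t)/12
d^2M/dt^2 = 14*₁F₁(9; 14; t)/39
d^3M/dt^3 = 3*₁F₁(10; 15; t)/13
d^4M/dt^4 = 2*₁F₁(11; 16; t)/13

E[X^4] = d^4M/dt^4 |_{t=0} = 2/13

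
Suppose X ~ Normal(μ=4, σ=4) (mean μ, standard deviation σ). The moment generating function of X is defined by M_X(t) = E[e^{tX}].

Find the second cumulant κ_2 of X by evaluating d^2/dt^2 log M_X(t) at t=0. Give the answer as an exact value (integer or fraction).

M_X(t) = e^(8*t^2 + 4*t)
K_X(t) = log M_X(t) = 8*t^2 + 4*t
D^2[K](t) = 16

κ_2 = D^2[K](0) = 16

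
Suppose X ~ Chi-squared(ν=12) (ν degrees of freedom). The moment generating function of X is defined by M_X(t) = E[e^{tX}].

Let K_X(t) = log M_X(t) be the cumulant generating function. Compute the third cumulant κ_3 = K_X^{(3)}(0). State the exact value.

M_X(t) = (1 - 2*t)^(-6)
K_X(t) = log M_X(t) = -6*log(1 - 2*t)
dK/dt = -12/(2*t - 1)
d^2K/dt^2 = 24/(4*t^2 - 4*t + 1)
d^3K/dt^3 = -96/(8*t^3 - 12*t^2 + 6*t - 1)

κ_3 = d^3K/dt^3 |_{t=0} = 96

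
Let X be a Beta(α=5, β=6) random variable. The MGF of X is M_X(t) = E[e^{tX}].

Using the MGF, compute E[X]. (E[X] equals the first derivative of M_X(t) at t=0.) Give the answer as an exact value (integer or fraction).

M_X(t) = ₁F₁(5; 11; t)
D[M](t) = 5*₁F₁(6; 12; t)/11

E[X] = D[M](0) = 5/11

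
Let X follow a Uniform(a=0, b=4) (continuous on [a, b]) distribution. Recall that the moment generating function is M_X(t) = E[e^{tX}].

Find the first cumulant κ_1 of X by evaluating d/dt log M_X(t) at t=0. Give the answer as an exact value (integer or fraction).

κ_1 = D[K](0) = 2

M_X(t) = (e^(4*t) - 1)/(4*t)
K_X(t) = log M_X(t) = -log(t) + log(e^(4*t) - 1) - 2*log(2)
D[K](t) = (4*t*e^(4*t) - e^(4*t) + 1)/(t*e^(4*t) - t)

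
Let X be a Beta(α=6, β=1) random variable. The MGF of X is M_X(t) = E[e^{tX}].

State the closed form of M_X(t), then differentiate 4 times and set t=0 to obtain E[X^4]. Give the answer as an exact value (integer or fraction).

M_X(t) = ₁F₁(6; 7; t)
dM/dt = 6*₁F₁(7; 8; t)/7
d^2M/dt^2 = 3*₁F₁(8; 9; t)/4
d^3M/dt^3 = 2*₁F₁(9; 10; t)/3
d^4M/dt^4 = 3*₁F₁(10; 11; t)/5

E[X^4] = d^4M/dt^4 |_{t=0} = 3/5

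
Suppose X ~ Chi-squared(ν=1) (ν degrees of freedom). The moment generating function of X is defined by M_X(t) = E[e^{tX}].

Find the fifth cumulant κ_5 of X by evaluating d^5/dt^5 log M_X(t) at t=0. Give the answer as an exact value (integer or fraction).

M_X(t) = 1/√(1 - 2*t)
K_X(t) = log M_X(t) = -log(1 - 2*t)/2
D^5[K](t) = -384/(32*t^5 - 80*t^4 + 80*t^3 - 40*t^2 + 10*t - 1)

κ_5 = D^5[K](0) = 384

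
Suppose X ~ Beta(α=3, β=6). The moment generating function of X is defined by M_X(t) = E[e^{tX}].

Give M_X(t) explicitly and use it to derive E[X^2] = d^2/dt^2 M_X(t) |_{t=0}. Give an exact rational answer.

M_X(t) = ₁F₁(3; 9; t)
dM/dt = ₁F₁(4; 10; t)/3
d^2M/dt^2 = 2*₁F₁(5; 11; t)/15

E[X^2] = d^2M/dt^2 |_{t=0} = 2/15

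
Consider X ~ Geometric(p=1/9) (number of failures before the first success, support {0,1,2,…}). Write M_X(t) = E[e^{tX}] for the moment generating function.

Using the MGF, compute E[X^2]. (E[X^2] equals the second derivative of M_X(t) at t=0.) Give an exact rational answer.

E[X^2] = d^2M/dt^2 |_{t=0} = 136

M_X(t) = 1/(9*(1 - 8*e^(t)/9))
dM/dt = 8*e^(t)/(64*e^(2*t) - 144*e^(t) + 81)
d^2M/dt^2 = (-64*e^(2*t) - 72*e^(t))/(512*e^(3*t) - 1728*e^(2*t) + 1944*e^(t) - 729)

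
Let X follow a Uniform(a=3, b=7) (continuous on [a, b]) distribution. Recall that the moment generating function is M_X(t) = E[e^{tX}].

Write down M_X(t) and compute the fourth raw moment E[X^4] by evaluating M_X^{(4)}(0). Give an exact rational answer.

E[X^4] = M^(4)(0) = 4141/5

M_X(t) = (e^(7*t) - e^(3*t))/(4*t)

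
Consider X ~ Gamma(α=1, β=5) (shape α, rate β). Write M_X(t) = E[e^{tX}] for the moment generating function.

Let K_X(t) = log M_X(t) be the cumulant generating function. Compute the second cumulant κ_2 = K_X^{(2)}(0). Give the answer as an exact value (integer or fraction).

κ_2 = K′′(0) = 1/25

M_X(t) = 5/(5 - t)
K_X(t) = log M_X(t) = -log(5 - t) + log(5)
K′(t) = -1/(t - 5)
K′′(t) = 1/(t^2 - 10*t + 25)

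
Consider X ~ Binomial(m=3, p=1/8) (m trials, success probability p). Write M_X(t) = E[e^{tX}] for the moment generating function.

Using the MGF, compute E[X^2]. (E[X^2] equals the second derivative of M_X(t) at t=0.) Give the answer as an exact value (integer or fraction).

E[X^2] = M^(2)(0) = 15/32

M_X(t) = (e^(t)/8 + 7/8)^3
M^(2)(t) = 9*e^(3*t)/512 + 21*e^(2*t)/128 + 147*e^(t)/512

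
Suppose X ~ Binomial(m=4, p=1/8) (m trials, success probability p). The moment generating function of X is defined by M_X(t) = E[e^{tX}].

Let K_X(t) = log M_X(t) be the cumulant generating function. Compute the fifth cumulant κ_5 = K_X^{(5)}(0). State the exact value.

M_X(t) = (e^(t)/8 + 7/8)^4
K_X(t) = log M_X(t) = 4*log(e^(t)/8 + 7/8)
D^5[K](t) = (-28*e^(4*t) + 2156*e^(3*t) - 15092*e^(2*t) + 9604*e^(t))/(e^(5*t) + 35*e^(4*t) + 490*e^(3*t) + 3430*e^(2*t) + 12005*e^(t) + 16807)

κ_5 = D^5[K](0) = -105/1024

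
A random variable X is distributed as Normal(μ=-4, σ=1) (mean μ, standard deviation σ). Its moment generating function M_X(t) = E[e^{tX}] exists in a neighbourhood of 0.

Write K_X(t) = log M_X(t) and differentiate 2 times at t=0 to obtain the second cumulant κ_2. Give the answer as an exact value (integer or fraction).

M_X(t) = e^(t^2/2 - 4*t)
K_X(t) = log M_X(t) = t^2/2 - 4*t
K^(2)(t) = 1

κ_2 = K^(2)(0) = 1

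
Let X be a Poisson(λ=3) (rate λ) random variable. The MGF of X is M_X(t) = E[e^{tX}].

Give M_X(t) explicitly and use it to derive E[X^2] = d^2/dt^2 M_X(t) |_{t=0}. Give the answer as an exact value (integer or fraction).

M_X(t) = e^(3*e^(t) - 3)
M′(t) = 3*e^(-3)*e^(t)*e^(3*e^(t))
M′′(t) = (9*e^(2*t)*e^(3*e^(t)) + 3*e^(t)*e^(3*e^(t)))*e^(-3)

E[X^2] = M′′(0) = 12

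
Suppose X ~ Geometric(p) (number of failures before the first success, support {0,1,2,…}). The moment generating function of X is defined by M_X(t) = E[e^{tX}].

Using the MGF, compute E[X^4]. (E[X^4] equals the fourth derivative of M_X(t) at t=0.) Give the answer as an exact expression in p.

E[X^4] = d^4M/dt^4 |_{t=0} = 1 - 15/p + 50/p^2 - 60/p^3 + 24/p^4

M_X(t) = p/(-(1 - p)*e^(t) + 1)
dM/dt = (-p^2*e^(t) + p*e^(t))/(p^2*e^(2*t) - 2*p*e^(2*t) + 2*p*e^(t) + e^(2*t) - 2*e^(t) + 1)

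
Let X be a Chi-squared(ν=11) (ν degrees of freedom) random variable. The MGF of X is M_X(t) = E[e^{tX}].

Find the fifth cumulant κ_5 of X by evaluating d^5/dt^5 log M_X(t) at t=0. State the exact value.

M_X(t) = (1 - 2*t)^(-11/2)
K_X(t) = log M_X(t) = -11*log(1 - 2*t)/2
K′(t) = -11/(2*t - 1)
K′′(t) = 22/(4*t^2 - 4*t + 1)
K′′′(t) = -88/(8*t^3 - 12*t^2 + 6*t - 1)
K′′′′(t) = 528/(16*t^4 - 32*t^3 + 24*t^2 - 8*t + 1)
K′′′′′(t) = -4224/(32*t^5 - 80*t^4 + 80*t^3 - 40*t^2 + 10*t - 1)

κ_5 = K′′′′′(0) = 4224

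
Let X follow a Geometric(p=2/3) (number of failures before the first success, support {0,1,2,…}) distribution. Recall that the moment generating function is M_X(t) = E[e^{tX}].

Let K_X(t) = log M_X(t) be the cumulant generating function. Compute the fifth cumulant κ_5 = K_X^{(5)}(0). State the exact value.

M_X(t) = 2/(3*(1 - e^(t)/3))
K_X(t) = log M_X(t) = -log(1 - e^(t)/3) - log(3) + log(2)
D^5[K](t) = (-3*e^(4*t) - 99*e^(3*t) - 297*e^(2*t) - 81*e^(t))/(e^(5*t) - 15*e^(4*t) + 90*e^(3*t) - 270*e^(2*t) + 405*e^(t) - 243)

κ_5 = D^5[K](0) = 15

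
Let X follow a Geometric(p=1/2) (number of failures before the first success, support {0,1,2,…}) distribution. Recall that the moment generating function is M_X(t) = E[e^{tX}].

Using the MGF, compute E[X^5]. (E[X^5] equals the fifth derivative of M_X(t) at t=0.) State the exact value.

E[X^5] = d^5M/dt^5 |_{t=0} = 541

M_X(t) = 1/(2*(1 - e^(t)/2))
dM/dt = e^(t)/(e^(2*t) - 4*e^(t) + 4)
d^2M/dt^2 = (-e^(2*t) - 2*e^(t))/(e^(3*t) - 6*e^(2*t) + 12*e^(t) - 8)
d^3M/dt^3 = (e^(3*t) + 8*e^(2*t) + 4*e^(t))/(e^(4*t) - 8*e^(3*t) + 24*e^(2*t) - 32*e^(t) + 16)
d^4M/dt^4 = (-e^(4*t) - 22*e^(3*t) - 44*e^(2*t) - 8*e^(t))/(e^(5*t) - 10*e^(4*t) + 40*e^(3*t) - 80*e^(2*t) + 80*e^(t) - 32)
d^5M/dt^5 = (e^(5*t) + 52*e^(4*t) + 264*e^(3*t) + 208*e^(2*t) + 16*e^(t))/(e^(6*t) - 12*e^(5*t) + 60*e^(4*t) - 160*e^(3*t) + 240*e^(2*t) - 192*e^(t) + 64)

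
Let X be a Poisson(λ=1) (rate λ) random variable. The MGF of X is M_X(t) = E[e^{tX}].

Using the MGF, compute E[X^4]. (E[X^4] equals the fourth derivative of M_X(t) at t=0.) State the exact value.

M_X(t) = e^(e^(t) - 1)
M^(4)(t) = (e^(4*t)*e^(e^(t)) + 6*e^(3*t)*e^(e^(t)) + 7*e^(2*t)*e^(e^(t)) + e^(t)*e^(e^(t)))*e^(-1)

E[X^4] = M^(4)(0) = 15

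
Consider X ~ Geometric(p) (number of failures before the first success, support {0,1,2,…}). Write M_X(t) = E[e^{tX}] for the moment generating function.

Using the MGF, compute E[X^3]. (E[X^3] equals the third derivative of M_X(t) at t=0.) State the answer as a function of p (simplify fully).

E[X^3] = M′′′(0) = -1 + 7/p - 12/p^2 + 6/p^3

M_X(t) = p/(-(1 - p)*e^(t) + 1)
M′(t) = (-p^2*e^(t) + p*e^(t))/(p^2*e^(2*t) - 2*p*e^(2*t) + 2*p*e^(t) + e^(2*t) - 2*e^(t) + 1)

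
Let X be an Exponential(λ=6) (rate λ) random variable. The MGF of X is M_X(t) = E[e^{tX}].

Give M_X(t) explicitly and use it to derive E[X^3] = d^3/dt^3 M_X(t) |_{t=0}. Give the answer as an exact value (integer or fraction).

E[X^3] = M′′′(0) = 1/36

M_X(t) = 6/(6 - t)
M′(t) = 6/(t^2 - 12*t + 36)
M′′(t) = -12/(t^3 - 18*t^2 + 108*t - 216)
M′′′(t) = 36/(t^4 - 24*t^3 + 216*t^2 - 864*t + 1296)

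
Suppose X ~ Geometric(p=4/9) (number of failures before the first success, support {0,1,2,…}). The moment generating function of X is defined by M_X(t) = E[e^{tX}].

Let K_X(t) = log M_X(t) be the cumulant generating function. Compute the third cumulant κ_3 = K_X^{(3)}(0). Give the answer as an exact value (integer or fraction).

M_X(t) = 4/(9*(1 - 5*e^(t)/9))
K_X(t) = log M_X(t) = -log(1 - 5*e^(t)/9) - 2*log(3) + 2*log(2)
K^(3)(t) = (-225*e^(2*t) - 405*e^(t))/(125*e^(3*t) - 675*e^(2*t) + 1215*e^(t) - 729)

κ_3 = K^(3)(0) = 315/32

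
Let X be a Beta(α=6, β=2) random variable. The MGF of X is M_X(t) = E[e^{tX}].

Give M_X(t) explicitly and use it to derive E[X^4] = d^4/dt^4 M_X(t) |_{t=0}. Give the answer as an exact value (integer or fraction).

M_X(t) = ₁F₁(6; 8; t)
dM/dt = 3*₁F₁(7; 9; t)/4
d^2M/dt^2 = 7*₁F₁(8; 10; t)/12
d^3M/dt^3 = 7*₁F₁(9; 11; t)/15
d^4M/dt^4 = 21*₁F₁(10; 12; t)/55

E[X^4] = d^4M/dt^4 |_{t=0} = 21/55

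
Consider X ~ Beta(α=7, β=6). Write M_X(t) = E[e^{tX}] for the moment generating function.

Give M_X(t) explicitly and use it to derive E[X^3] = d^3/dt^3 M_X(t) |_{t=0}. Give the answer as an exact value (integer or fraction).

E[X^3] = M^(3)(0) = 12/65

M_X(t) = ₁F₁(7; 13; t)
M^(3)(t) = 12*₁F₁(10; 16; t)/65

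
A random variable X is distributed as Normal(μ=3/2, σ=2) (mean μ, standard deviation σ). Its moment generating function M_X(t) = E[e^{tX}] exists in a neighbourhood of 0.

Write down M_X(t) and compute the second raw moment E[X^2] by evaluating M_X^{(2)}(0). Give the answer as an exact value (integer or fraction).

M_X(t) = e^(2*t^2 + 3*t/2)
D^2[M](t) = 16*t^2*e^(3*t/2)*e^(2*t^2) + 12*t*e^(3*t/2)*e^(2*t^2) + 25*e^(3*t/2)*e^(2*t^2)/4

E[X^2] = D^2[M](0) = 25/4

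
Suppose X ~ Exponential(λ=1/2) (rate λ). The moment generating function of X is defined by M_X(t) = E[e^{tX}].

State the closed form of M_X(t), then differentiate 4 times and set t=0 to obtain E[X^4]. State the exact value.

M_X(t) = 1/(2*(1/2 - t))
M^(4)(t) = -384/(32*t^5 - 80*t^4 + 80*t^3 - 40*t^2 + 10*t - 1)

E[X^4] = M^(4)(0) = 384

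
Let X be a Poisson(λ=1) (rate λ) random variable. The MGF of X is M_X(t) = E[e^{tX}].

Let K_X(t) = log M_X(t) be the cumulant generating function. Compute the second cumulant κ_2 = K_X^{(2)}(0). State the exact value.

κ_2 = D^2[K](0) = 1

M_X(t) = e^(e^(t) - 1)
K_X(t) = log M_X(t) = e^(t) - 1
D^2[K](t) = e^(t)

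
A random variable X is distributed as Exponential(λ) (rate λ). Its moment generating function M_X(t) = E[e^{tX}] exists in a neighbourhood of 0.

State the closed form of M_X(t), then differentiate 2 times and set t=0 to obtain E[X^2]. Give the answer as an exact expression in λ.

E[X^2] = M^(2)(0) = 2/λ^2

M_X(t) = λ/(λ - t)
M^(2)(t) = -2*λ/(-λ^3 + 3*λ^2*t - 3*λ*t^2 + t^3)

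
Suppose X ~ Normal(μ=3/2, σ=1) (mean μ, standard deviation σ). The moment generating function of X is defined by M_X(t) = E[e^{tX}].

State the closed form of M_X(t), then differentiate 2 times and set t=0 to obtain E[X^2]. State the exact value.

E[X^2] = D^2[M](0) = 13/4

M_X(t) = e^(t^2/2 + 3*t/2)
D^2[M](t) = t^2*e^(3*t/2)*e^(t^2/2) + 3*t*e^(3*t/2)*e^(t^2/2) + 13*e^(3*t/2)*e^(t^2/2)/4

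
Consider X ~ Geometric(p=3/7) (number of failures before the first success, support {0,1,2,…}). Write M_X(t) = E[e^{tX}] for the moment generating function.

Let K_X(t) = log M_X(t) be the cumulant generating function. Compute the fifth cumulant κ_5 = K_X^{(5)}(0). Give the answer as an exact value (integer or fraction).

M_X(t) = 3/(7*(1 - 4*e^(t)/7))
K_X(t) = log M_X(t) = -log(1 - 4*e^(t)/7) - log(7) + log(3)
D^5[K](t) = (-1792*e^(4*t) - 34496*e^(3*t) - 60368*e^(2*t) - 9604*e^(t))/(1024*e^(5*t) - 8960*e^(4*t) + 31360*e^(3*t) - 54880*e^(2*t) + 48020*e^(t) - 16807)

κ_5 = D^5[K](0) = 35420/81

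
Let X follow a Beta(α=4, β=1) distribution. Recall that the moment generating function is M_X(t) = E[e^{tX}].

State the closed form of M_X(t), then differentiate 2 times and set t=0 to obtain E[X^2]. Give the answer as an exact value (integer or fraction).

M_X(t) = ₁F₁(4; 5; t)
dM/dt = 4*₁F₁(5; 6; t)/5
d^2M/dt^2 = 2*₁F₁(6; 7; t)/3

E[X^2] = d^2M/dt^2 |_{t=0} = 2/3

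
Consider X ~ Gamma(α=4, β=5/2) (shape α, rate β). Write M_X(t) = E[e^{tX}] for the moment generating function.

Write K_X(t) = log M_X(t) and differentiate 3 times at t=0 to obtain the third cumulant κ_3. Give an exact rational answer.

M_X(t) = 625/(16*(5/2 - t)^4)
K_X(t) = log M_X(t) = -4*log(5/2 - t) - 4*log(2) + 4*log(5)
dK/dt = -8/(2*t - 5)
d^2K/dt^2 = 16/(4*t^2 - 20*t + 25)
d^3K/dt^3 = -64/(8*t^3 - 60*t^2 + 150*t - 125)

κ_3 = d^3K/dt^3 |_{t=0} = 64/125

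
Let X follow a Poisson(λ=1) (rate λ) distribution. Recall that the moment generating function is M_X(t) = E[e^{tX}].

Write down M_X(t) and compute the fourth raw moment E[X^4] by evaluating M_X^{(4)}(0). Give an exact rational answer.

E[X^4] = D^4[M](0) = 15

M_X(t) = e^(e^(t) - 1)
D^4[M](t) = (e^(4*t)*e^(e^(t)) + 6*e^(3*t)*e^(e^(t)) + 7*e^(2*t)*e^(e^(t)) + e^(t)*e^(e^(t)))*e^(-1)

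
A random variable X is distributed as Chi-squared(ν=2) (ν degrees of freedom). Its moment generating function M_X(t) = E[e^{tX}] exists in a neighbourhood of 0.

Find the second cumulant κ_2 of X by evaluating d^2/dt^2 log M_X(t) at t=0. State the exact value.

M_X(t) = 1/(1 - 2*t)
K_X(t) = log M_X(t) = -log(1 - 2*t)
K^(2)(t) = 4/(4*t^2 - 4*t + 1)

κ_2 = K^(2)(0) = 4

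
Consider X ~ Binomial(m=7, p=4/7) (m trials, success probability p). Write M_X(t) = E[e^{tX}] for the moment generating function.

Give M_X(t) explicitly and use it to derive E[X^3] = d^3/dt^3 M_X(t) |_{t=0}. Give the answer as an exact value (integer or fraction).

M_X(t) = (4*e^(t)/7 + 3/7)^7
M′(t) = 16384*e^(7*t)/117649 + 73728*e^(6*t)/117649 + 138240*e^(5*t)/117649 + 138240*e^(4*t)/117649 + 77760*e^(3*t)/117649 + 23328*e^(2*t)/117649 + 2916*e^(t)/117649
M′′(t) = 16384*e^(7*t)/16807 + 442368*e^(6*t)/117649 + 691200*e^(5*t)/117649 + 552960*e^(4*t)/117649 + 233280*e^(3*t)/117649 + 46656*e^(2*t)/117649 + 2916*e^(t)/117649
M′′′(t) = 16384*e^(7*t)/2401 + 2654208*e^(6*t)/117649 + 3456000*e^(5*t)/117649 + 2211840*e^(4*t)/117649 + 699840*e^(3*t)/117649 + 93312*e^(2*t)/117649 + 2916*e^(t)/117649

E[X^3] = M′′′(0) = 4132/49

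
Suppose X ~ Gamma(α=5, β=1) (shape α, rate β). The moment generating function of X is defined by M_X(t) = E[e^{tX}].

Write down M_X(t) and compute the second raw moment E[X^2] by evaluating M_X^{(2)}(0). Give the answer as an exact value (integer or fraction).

E[X^2] = d^2M/dt^2 |_{t=0} = 30

M_X(t) = (1 - t)^(-5)
dM/dt = 5/(t^6 - 6*t^5 + 15*t^4 - 20*t^3 + 15*t^2 - 6*t + 1)
d^2M/dt^2 = -30/(t^7 - 7*t^6 + 21*t^5 - 35*t^4 + 35*t^3 - 21*t^2 + 7*t - 1)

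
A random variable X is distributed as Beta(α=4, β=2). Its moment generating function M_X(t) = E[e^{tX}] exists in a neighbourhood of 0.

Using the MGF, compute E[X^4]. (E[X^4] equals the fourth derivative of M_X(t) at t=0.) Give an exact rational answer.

M_X(t) = ₁F₁(4; 6; t)
M^(4)(t) = 5*₁F₁(8; 10; t)/18

E[X^4] = M^(4)(0) = 5/18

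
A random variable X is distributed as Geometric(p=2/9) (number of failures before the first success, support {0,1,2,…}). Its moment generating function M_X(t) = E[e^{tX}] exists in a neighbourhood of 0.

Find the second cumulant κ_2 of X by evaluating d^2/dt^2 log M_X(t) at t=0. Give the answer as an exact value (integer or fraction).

κ_2 = K^(2)(0) = 63/4

M_X(t) = 2/(9*(1 - 7*e^(t)/9))
K_X(t) = log M_X(t) = -log(1 - 7*e^(t)/9) - 2*log(3) + log(2)
K^(2)(t) = 63*e^(t)/(49*e^(2*t) - 126*e^(t) + 81)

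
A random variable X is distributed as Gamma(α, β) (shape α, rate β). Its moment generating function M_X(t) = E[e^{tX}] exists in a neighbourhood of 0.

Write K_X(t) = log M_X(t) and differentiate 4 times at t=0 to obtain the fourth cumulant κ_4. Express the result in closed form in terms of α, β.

κ_4 = D^4[K](0) = 6*α/β^4

M_X(t) = (β/(β - t))^α
K_X(t) = log M_X(t) = α*(log(β) - log(β - t))
D^4[K](t) = 6*α/(β^4 - 4*β^3*t + 6*β^2*t^2 - 4*β*t^3 + t^4)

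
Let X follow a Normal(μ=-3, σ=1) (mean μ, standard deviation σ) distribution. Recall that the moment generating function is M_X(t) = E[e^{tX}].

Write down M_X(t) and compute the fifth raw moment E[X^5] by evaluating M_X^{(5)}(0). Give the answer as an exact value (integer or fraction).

E[X^5] = M^(5)(0) = -558

M_X(t) = e^(t^2/2 - 3*t)
M^(5)(t) = (t^5*e^(t^2/2) - 15*t^4*e^(t^2/2) + 100*t^3*e^(t^2/2) - 360*t^2*e^(t^2/2) + 690*t*e^(t^2/2) - 558*e^(t^2/2))*e^(-3*t)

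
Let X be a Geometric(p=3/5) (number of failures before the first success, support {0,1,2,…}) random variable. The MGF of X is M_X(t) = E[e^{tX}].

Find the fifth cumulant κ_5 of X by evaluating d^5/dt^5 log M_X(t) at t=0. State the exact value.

κ_5 = K′′′′′(0) = 3010/81

M_X(t) = 3/(5*(1 - 2*e^(t)/5))
K_X(t) = log M_X(t) = -log(1 - 2*e^(t)/5) - log(5) + log(3)
K′(t) = -2*e^(t)/(2*e^(t) - 5)
K′′(t) = 10*e^(t)/(4*e^(2*t) - 20*e^(t) + 25)
K′′′(t) = (-20*e^(2*t) - 50*e^(t))/(8*e^(3*t) - 60*e^(2*t) + 150*e^(t) - 125)
K′′′′(t) = (40*e^(3*t) + 400*e^(2*t) + 250*e^(t))/(16*e^(4*t) - 160*e^(3*t) + 600*e^(2*t) - 1000*e^(t) + 625)
K′′′′′(t) = (-80*e^(4*t) - 2200*e^(3*t) - 5500*e^(2*t) - 1250*e^(t))/(32*e^(5*t) - 400*e^(4*t) + 2000*e^(3*t) - 5000*e^(2*t) + 6250*e^(t) - 3125)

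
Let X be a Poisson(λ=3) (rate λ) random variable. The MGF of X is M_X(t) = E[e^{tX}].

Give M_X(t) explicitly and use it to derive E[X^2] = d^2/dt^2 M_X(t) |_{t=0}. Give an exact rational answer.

E[X^2] = M^(2)(0) = 12

M_X(t) = e^(3*e^(t) - 3)
M^(2)(t) = (9*e^(2*t)*e^(3*e^(t)) + 3*e^(t)*e^(3*e^(t)))*e^(-3)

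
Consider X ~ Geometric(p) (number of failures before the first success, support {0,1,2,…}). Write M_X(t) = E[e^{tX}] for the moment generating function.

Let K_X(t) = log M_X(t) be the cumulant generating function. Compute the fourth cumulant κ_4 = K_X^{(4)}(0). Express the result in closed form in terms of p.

M_X(t) = p/(-(1 - p)*e^(t) + 1)
K_X(t) = log M_X(t) = log(p) - log(-(1 - p)*e^(t) + 1)
K′(t) = (-p*e^(t) + e^(t))/(p*e^(t) - e^(t) + 1)
K′′(t) = (-p*e^(t) + e^(t))/(p^2*e^(2*t) - 2*p*e^(2*t) + 2*p*e^(t) + e^(2*t) - 2*e^(t) + 1)

κ_4 = K′′′′(0) = (-p^3 + 7*p^2 - 12*p + 6)/p^4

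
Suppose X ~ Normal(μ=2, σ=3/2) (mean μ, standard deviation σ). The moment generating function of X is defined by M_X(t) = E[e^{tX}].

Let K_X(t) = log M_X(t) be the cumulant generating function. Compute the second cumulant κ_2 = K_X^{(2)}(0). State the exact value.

κ_2 = K^(2)(0) = 9/4

M_X(t) = e^(9*t^2/8 + 2*t)
K_X(t) = log M_X(t) = 9*t^2/8 + 2*t
K^(2)(t) = 9/4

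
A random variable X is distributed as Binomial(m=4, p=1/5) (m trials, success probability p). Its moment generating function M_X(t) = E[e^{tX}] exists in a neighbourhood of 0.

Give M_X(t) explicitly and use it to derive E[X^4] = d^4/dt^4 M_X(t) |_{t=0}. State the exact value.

M_X(t) = (e^(t)/5 + 4/5)^4
dM/dt = 4*e^(4*t)/625 + 48*e^(3*t)/625 + 192*e^(2*t)/625 + 256*e^(t)/625
d^2M/dt^2 = 16*e^(4*t)/625 + 144*e^(3*t)/625 + 384*e^(2*t)/625 + 256*e^(t)/625
d^3M/dt^3 = 64*e^(4*t)/625 + 432*e^(3*t)/625 + 768*e^(2*t)/625 + 256*e^(t)/625
d^4M/dt^4 = 256*e^(4*t)/625 + 1296*e^(3*t)/625 + 1536*e^(2*t)/625 + 256*e^(t)/625

E[X^4] = d^4M/dt^4 |_{t=0} = 3344/625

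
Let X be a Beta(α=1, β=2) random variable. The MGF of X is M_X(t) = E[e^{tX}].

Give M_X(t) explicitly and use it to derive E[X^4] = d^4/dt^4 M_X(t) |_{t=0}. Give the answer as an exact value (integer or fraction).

M_X(t) = ₁F₁(1; 3; t)
D^4[M](t) = ₁F₁(5; 7; t)/15

E[X^4] = D^4[M](0) = 1/15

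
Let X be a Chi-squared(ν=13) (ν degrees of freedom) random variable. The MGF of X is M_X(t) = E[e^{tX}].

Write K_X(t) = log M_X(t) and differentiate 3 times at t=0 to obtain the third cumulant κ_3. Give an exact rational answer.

κ_3 = K′′′(0) = 104

M_X(t) = (1 - 2*t)^(-13/2)
K_X(t) = log M_X(t) = -13*log(1 - 2*t)/2
K′(t) = -13/(2*t - 1)
K′′(t) = 26/(4*t^2 - 4*t + 1)
K′′′(t) = -104/(8*t^3 - 12*t^2 + 6*t - 1)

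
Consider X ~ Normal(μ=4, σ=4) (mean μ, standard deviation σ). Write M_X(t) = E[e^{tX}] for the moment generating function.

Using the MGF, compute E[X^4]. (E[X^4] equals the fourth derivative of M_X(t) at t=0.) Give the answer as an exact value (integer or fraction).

M_X(t) = e^(8*t^2 + 4*t)
M^(4)(t) = 65536*t^4*e^(4*t)*e^(8*t^2) + 65536*t^3*e^(4*t)*e^(8*t^2) + 49152*t^2*e^(4*t)*e^(8*t^2) + 16384*t*e^(4*t)*e^(8*t^2) + 2560*e^(4*t)*e^(8*t^2)

E[X^4] = M^(4)(0) = 2560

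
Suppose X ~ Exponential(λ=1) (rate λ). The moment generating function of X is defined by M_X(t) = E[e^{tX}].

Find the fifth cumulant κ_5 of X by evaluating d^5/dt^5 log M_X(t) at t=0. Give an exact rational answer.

M_X(t) = 1/(1 - t)
K_X(t) = log M_X(t) = -log(1 - t)
K^(5)(t) = -24/(t^5 - 5*t^4 + 10*t^3 - 10*t^2 + 5*t - 1)

κ_5 = K^(5)(0) = 24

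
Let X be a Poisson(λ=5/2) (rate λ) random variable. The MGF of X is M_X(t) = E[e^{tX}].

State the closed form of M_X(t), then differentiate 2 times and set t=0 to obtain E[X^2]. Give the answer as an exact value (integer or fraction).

M_X(t) = e^(5*e^(t)/2 - 5/2)
M^(2)(t) = (25*e^(2*t)*e^(5*e^(t)/2) + 10*e^(t)*e^(5*e^(t)/2))*e^(-5/2)/4

E[X^2] = M^(2)(0) = 35/4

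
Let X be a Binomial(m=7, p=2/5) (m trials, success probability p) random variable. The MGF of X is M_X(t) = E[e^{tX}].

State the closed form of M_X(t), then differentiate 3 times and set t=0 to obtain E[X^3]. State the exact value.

E[X^3] = d^3M/dt^3 |_{t=0} = 182/5

M_X(t) = (2*e^(t)/5 + 3/5)^7
dM/dt = 896*e^(7*t)/78125 + 8064*e^(6*t)/78125 + 6048*e^(5*t)/15625 + 12096*e^(4*t)/15625 + 13608*e^(3*t)/15625 + 40824*e^(2*t)/78125 + 10206*e^(t)/78125
d^2M/dt^2 = 6272*e^(7*t)/78125 + 48384*e^(6*t)/78125 + 6048*e^(5*t)/3125 + 48384*e^(4*t)/15625 + 40824*e^(3*t)/15625 + 81648*e^(2*t)/78125 + 10206*e^(t)/78125
d^3M/dt^3 = 43904*e^(7*t)/78125 + 290304*e^(6*t)/78125 + 6048*e^(5*t)/625 + 193536*e^(4*t)/15625 + 122472*e^(3*t)/15625 + 163296*e^(2*t)/78125 + 10206*e^(t)/78125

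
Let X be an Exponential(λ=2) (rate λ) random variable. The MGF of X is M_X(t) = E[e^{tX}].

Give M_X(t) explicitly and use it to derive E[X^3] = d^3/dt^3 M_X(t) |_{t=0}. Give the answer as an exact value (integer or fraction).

M_X(t) = 2/(2 - t)
dM/dt = 2/(t^2 - 4*t + 4)
d^2M/dt^2 = -4/(t^3 - 6*t^2 + 12*t - 8)
d^3M/dt^3 = 12/(t^4 - 8*t^3 + 24*t^2 - 32*t + 16)

E[X^3] = d^3M/dt^3 |_{t=0} = 3/4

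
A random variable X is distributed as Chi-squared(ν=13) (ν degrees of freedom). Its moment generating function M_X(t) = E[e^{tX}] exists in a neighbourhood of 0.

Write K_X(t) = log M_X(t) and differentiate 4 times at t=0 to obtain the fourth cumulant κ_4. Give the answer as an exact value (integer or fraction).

κ_4 = d^4K/dt^4 |_{t=0} = 624

M_X(t) = (1 - 2*t)^(-13/2)
K_X(t) = log M_X(t) = -13*log(1 - 2*t)/2
dK/dt = -13/(2*t - 1)
d^2K/dt^2 = 26/(4*t^2 - 4*t + 1)
d^3K/dt^3 = -104/(8*t^3 - 12*t^2 + 6*t - 1)
d^4K/dt^4 = 624/(16*t^4 - 32*t^3 + 24*t^2 - 8*t + 1)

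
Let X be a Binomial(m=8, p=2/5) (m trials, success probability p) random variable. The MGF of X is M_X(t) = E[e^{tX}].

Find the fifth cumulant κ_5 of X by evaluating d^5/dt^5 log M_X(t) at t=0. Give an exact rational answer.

M_X(t) = (2*e^(t)/5 + 3/5)^8
K_X(t) = log M_X(t) = 8*log(2*e^(t)/5 + 3/5)
D^5[K](t) = (-384*e^(4*t) + 6336*e^(3*t) - 9504*e^(2*t) + 1296*e^(t))/(32*e^(5*t) + 240*e^(4*t) + 720*e^(3*t) + 1080*e^(2*t) + 810*e^(t) + 243)

κ_5 = D^5[K](0) = -2256/3125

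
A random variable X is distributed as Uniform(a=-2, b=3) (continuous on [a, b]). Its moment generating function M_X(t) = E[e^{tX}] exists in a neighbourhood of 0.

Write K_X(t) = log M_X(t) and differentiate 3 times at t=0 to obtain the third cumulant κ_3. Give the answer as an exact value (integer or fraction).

M_X(t) = (e^(3*t) - e^(-2*t))/(5*t)
K_X(t) = log M_X(t) = -log(t) + log(e^(3*t) - e^(-2*t)) - log(5)
D^3[K](t) = (125*t^3*e^(10*t) + 125*t^3*e^(5*t) - 2*e^(15*t) + 6*e^(10*t) - 6*e^(5*t) + 2)/(t^3*e^(15*t) - 3*t^3*e^(10*t) + 3*t^3*e^(5*t) - t^3)

κ_3 = D^3[K](0) = 0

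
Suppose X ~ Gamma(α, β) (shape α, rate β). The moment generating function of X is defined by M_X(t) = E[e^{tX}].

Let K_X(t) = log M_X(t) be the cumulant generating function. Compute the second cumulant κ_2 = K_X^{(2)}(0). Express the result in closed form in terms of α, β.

M_X(t) = (β/(β - t))^α
K_X(t) = log M_X(t) = α*(log(β) - log(β - t))
dK/dt = -α/(-β + t)
d^2K/dt^2 = α/(β^2 - 2*β*t + t^2)

κ_2 = d^2K/dt^2 |_{t=0} = α/β^2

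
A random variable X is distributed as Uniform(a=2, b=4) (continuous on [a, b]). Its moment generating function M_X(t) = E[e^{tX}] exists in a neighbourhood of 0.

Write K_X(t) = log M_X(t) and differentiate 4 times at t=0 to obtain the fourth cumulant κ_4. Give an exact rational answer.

M_X(t) = (e^(4*t) - e^(2*t))/(2*t)
K_X(t) = log M_X(t) = -log(t) + log(e^(4*t) - e^(2*t)) - log(2)
dK/dt = (4*t*e^(2*t) - 2*t - e^(2*t) + 1)/(t*e^(2*t) - t)
d^2K/dt^2 = (-4*t^2*e^(2*t) + e^(4*t) - 2*e^(2*t) + 1)/(t^2*e^(4*t) - 2*t^2*e^(2*t) + t^2)
d^3K/dt^3 = (8*t^3*e^(4*t) + 8*t^3*e^(2*t) - 2*e^(6*t) + 6*e^(4*t) - 6*e^(2*t) + 2)/(t^3*e^(6*t) - 3*t^3*e^(4*t) + 3*t^3*e^(2*t) - t^3)

κ_4 = d^4K/dt^4 |_{t=0} = -2/15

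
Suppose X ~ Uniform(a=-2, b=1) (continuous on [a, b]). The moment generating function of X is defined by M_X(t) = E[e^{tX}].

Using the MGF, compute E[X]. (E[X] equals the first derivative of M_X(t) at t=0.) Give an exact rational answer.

M_X(t) = (e^(t) - e^(-2*t))/(3*t)
D[M](t) = (t*e^(3*t) + 2*t - e^(3*t) + 1)*e^(-2*t)/(3*t^2)

E[X] = D[M](0) = -1/2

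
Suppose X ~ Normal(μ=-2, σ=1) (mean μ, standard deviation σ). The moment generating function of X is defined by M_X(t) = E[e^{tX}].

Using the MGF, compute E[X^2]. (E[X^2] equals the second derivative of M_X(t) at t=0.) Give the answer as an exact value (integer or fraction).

M_X(t) = e^(t^2/2 - 2*t)
D^2[M](t) = (t^2*e^(t^2/2) - 4*t*e^(t^2/2) + 5*e^(t^2/2))*e^(-2*t)

E[X^2] = D^2[M](0) = 5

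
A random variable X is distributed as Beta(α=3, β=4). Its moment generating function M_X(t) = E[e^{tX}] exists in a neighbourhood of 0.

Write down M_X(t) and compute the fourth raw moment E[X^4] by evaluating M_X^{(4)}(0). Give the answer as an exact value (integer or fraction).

M_X(t) = ₁F₁(3; 7; t)
M′(t) = 3*₁F₁(4; 8; t)/7
M′′(t) = 3*₁F₁(5; 9; t)/14
M′′′(t) = 5*₁F₁(6; 10; t)/42
M′′′′(t) = ₁F₁(7; 11; t)/14

E[X^4] = M′′′′(0) = 1/14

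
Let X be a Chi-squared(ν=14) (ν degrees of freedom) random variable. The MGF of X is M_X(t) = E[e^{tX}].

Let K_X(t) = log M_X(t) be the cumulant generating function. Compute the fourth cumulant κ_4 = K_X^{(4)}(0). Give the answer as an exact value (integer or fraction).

κ_4 = K^(4)(0) = 672

M_X(t) = (1 - 2*t)^(-7)
K_X(t) = log M_X(t) = -7*log(1 - 2*t)
K^(4)(t) = 672/(16*t^4 - 32*t^3 + 24*t^2 - 8*t + 1)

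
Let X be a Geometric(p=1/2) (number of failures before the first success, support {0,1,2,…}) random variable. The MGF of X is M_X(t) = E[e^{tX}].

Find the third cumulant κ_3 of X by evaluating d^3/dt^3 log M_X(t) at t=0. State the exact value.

κ_3 = d^3K/dt^3 |_{t=0} = 6

M_X(t) = 1/(2*(1 - e^(t)/2))
K_X(t) = log M_X(t) = -log(1 - e^(t)/2) - log(2)
dK/dt = -e^(t)/(e^(t) - 2)
d^2K/dt^2 = 2*e^(t)/(e^(2*t) - 4*e^(t) + 4)
d^3K/dt^3 = (-2*e^(2*t) - 4*e^(t))/(e^(3*t) - 6*e^(2*t) + 12*e^(t) - 8)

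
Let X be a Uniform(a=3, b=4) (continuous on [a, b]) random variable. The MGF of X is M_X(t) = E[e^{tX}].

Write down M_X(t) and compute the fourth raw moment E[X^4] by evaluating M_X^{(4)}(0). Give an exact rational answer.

E[X^4] = M′′′′(0) = 781/5

M_X(t) = (e^(4*t) - e^(3*t))/t
M′(t) = (4*t*e^(4*t) - 3*t*e^(3*t) - e^(4*t) + e^(3*t))/t^2
M′′(t) = (16*t^2*e^(4*t) - 9*t^2*e^(3*t) - 8*t*e^(4*t) + 6*t*e^(3*t) + 2*e^(4*t) - 2*e^(3*t))/t^3
M′′′(t) = (64*t^3*e^(4*t) - 27*t^3*e^(3*t) - 48*t^2*e^(4*t) + 27*t^2*e^(3*t) + 24*t*e^(4*t) - 18*t*e^(3*t) - 6*e^(4*t) + 6*e^(3*t))/t^4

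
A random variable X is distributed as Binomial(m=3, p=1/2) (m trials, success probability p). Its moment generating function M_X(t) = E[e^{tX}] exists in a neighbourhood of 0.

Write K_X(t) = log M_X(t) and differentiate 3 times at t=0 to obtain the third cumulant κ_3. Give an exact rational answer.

κ_3 = D^3[K](0) = 0

M_X(t) = (e^(t)/2 + 1/2)^3
K_X(t) = log M_X(t) = 3*log(e^(t)/2 + 1/2)
D^3[K](t) = (-3*e^(2*t) + 3*e^(t))/(e^(3*t) + 3*e^(2*t) + 3*e^(t) + 1)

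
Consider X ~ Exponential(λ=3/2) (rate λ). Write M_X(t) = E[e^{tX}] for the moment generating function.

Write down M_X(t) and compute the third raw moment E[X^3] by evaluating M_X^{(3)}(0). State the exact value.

M_X(t) = 3/(2*(3/2 - t))
M′(t) = 6/(4*t^2 - 12*t + 9)
M′′(t) = -24/(8*t^3 - 36*t^2 + 54*t - 27)
M′′′(t) = 144/(16*t^4 - 96*t^3 + 216*t^2 - 216*t + 81)

E[X^3] = M′′′(0) = 16/9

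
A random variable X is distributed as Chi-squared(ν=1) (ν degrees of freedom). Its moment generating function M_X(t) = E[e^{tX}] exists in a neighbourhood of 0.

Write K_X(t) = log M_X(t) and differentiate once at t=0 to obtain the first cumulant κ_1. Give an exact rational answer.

M_X(t) = 1/√(1 - 2*t)
K_X(t) = log M_X(t) = -log(1 - 2*t)/2
D[K](t) = -1/(2*t - 1)

κ_1 = D[K](0) = 1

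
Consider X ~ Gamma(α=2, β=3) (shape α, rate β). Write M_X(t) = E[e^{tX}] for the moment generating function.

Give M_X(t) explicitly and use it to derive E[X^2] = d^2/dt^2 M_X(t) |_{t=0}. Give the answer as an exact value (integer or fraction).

M_X(t) = 9/(3 - t)^2
M′(t) = -18/(t^3 - 9*t^2 + 27*t - 27)
M′′(t) = 54/(t^4 - 12*t^3 + 54*t^2 - 108*t + 81)

E[X^2] = M′′(0) = 2/3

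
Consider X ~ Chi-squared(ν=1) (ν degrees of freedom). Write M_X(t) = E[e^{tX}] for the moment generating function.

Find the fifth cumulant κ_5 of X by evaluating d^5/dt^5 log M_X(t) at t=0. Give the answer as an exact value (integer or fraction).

M_X(t) = 1/√(1 - 2*t)
K_X(t) = log M_X(t) = -log(1 - 2*t)/2
K^(5)(t) = -384/(32*t^5 - 80*t^4 + 80*t^3 - 40*t^2 + 10*t - 1)

κ_5 = K^(5)(0) = 384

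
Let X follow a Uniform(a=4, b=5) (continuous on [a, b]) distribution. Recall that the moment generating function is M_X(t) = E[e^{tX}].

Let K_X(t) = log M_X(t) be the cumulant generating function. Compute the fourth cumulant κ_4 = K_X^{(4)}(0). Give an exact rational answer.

M_X(t) = (e^(5*t) - e^(4*t))/t
K_X(t) = log M_X(t) = -log(t) + log(e^(5*t) - e^(4*t))

κ_4 = D^4[K](0) = -1/120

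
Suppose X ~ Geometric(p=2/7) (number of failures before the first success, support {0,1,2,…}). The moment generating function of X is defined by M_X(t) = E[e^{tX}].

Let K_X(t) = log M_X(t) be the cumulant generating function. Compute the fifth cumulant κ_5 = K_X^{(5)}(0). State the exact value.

κ_5 = d^5K/dt^5 |_{t=0} = 5565

M_X(t) = 2/(7*(1 - 5*e^(t)/7))
K_X(t) = log M_X(t) = -log(1 - 5*e^(t)/7) - log(7) + log(2)
dK/dt = -5*e^(t)/(5*e^(t) - 7)
d^2K/dt^2 = 35*e^(t)/(25*e^(2*t) - 70*e^(t) + 49)
d^3K/dt^3 = (-175*e^(2*t) - 245*e^(t))/(125*e^(3*t) - 525*e^(2*t) + 735*e^(t) - 343)
d^4K/dt^4 = (875*e^(3*t) + 4900*e^(2*t) + 1715*e^(t))/(625*e^(4*t) - 3500*e^(3*t) + 7350*e^(2*t) - 6860*e^(t) + 2401)
d^5K/dt^5 = (-4375*e^(4*t) - 67375*e^(3*t) - 94325*e^(2*t) - 12005*e^(t))/(3125*e^(5*t) - 21875*e^(4*t) + 61250*e^(3*t) - 85750*e^(2*t) + 60025*e^(t) - 16807)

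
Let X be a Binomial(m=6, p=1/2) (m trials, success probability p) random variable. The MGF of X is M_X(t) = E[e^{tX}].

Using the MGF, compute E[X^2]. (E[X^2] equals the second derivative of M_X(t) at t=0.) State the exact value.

M_X(t) = (e^(t)/2 + 1/2)^6
dM/dt = 3*e^(6*t)/32 + 15*e^(5*t)/32 + 15*e^(4*t)/16 + 15*e^(3*t)/16 + 15*e^(2*t)/32 + 3*e^(t)/32
d^2M/dt^2 = 9*e^(6*t)/16 + 75*e^(5*t)/32 + 15*e^(4*t)/4 + 45*e^(3*t)/16 + 15*e^(2*t)/16 + 3*e^(t)/32

E[X^2] = d^2M/dt^2 |_{t=0} = 21/2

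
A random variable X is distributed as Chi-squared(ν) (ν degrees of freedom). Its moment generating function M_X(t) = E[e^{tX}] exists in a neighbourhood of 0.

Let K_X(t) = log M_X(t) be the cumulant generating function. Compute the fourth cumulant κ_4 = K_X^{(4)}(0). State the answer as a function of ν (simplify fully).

M_X(t) = (1 - 2*t)^(-ν/2)
K_X(t) = log M_X(t) = -ν*log(1 - 2*t)/2
dK/dt = -ν/(2*t - 1)
d^2K/dt^2 = 2*ν/(4*t^2 - 4*t + 1)
d^3K/dt^3 = -8*ν/(8*t^3 - 12*t^2 + 6*t - 1)
d^4K/dt^4 = 48*ν/(16*t^4 - 32*t^3 + 24*t^2 - 8*t + 1)

κ_4 = d^4K/dt^4 |_{t=0} = 48*ν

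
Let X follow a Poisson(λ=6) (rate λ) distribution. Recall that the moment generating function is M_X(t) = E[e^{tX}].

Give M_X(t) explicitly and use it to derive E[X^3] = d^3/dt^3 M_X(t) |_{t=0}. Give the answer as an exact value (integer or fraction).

M_X(t) = e^(6*e^(t) - 6)
M′(t) = 6*e^(-6)*e^(t)*e^(6*e^(t))
M′′(t) = (36*e^(2*t)*e^(6*e^(t)) + 6*e^(t)*e^(6*e^(t)))*e^(-6)
M′′′(t) = (216*e^(3*t)*e^(6*e^(t)) + 108*e^(2*t)*e^(6*e^(t)) + 6*e^(t)*e^(6*e^(t)))*e^(-6)

E[X^3] = M′′′(0) = 330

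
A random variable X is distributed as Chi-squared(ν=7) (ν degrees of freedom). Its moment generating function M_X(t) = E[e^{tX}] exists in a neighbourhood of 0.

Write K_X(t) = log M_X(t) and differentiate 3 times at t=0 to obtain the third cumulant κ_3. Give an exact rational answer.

M_X(t) = (1 - 2*t)^(-7/2)
K_X(t) = log M_X(t) = -7*log(1 - 2*t)/2
K′(t) = -7/(2*t - 1)
K′′(t) = 14/(4*t^2 - 4*t + 1)
K′′′(t) = -56/(8*t^3 - 12*t^2 + 6*t - 1)

κ_3 = K′′′(0) = 56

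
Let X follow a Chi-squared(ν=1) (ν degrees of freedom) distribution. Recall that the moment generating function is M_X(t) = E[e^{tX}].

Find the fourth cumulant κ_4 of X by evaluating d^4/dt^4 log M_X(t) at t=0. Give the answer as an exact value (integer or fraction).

κ_4 = K′′′′(0) = 48

M_X(t) = 1/√(1 - 2*t)
K_X(t) = log M_X(t) = -log(1 - 2*t)/2
K′(t) = -1/(2*t - 1)
K′′(t) = 2/(4*t^2 - 4*t + 1)
K′′′(t) = -8/(8*t^3 - 12*t^2 + 6*t - 1)
K′′′′(t) = 48/(16*t^4 - 32*t^3 + 24*t^2 - 8*t + 1)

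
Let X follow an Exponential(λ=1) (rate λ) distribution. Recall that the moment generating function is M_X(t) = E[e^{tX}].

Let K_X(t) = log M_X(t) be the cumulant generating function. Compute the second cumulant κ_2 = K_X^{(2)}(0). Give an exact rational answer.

M_X(t) = 1/(1 - t)
K_X(t) = log M_X(t) = -log(1 - t)
dK/dt = -1/(t - 1)
d^2K/dt^2 = 1/(t^2 - 2*t + 1)

κ_2 = d^2K/dt^2 |_{t=0} = 1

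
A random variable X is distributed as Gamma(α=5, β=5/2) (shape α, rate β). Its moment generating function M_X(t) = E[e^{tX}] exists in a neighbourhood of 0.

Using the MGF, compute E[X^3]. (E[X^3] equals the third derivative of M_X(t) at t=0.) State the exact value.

E[X^3] = M′′′(0) = 336/25

M_X(t) = 3125/(32*(5/2 - t)^5)
M′(t) = 31250/(64*t^6 - 960*t^5 + 6000*t^4 - 20000*t^3 + 37500*t^2 - 37500*t + 15625)
M′′(t) = -375000/(128*t^7 - 2240*t^6 + 16800*t^5 - 70000*t^4 + 175000*t^3 - 262500*t^2 + 218750*t - 78125)
M′′′(t) = 5250000/(256*t^8 - 5120*t^7 + 44800*t^6 - 224000*t^5 + 700000*t^4 - 1400000*t^3 + 1750000*t^2 - 1250000*t + 390625)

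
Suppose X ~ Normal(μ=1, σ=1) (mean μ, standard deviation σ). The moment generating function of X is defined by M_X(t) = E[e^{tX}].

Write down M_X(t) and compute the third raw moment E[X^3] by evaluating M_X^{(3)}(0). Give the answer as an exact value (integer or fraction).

E[X^3] = M′′′(0) = 4

M_X(t) = e^(t^2/2 + t)
M′(t) = t*e^(t)*e^(t^2/2) + e^(t)*e^(t^2/2)
M′′(t) = t^2*e^(t)*e^(t^2/2) + 2*t*e^(t)*e^(t^2/2) + 2*e^(t)*e^(t^2/2)
M′′′(t) = t^3*e^(t)*e^(t^2/2) + 3*t^2*e^(t)*e^(t^2/2) + 6*t*e^(t)*e^(t^2/2) + 4*e^(t)*e^(t^2/2)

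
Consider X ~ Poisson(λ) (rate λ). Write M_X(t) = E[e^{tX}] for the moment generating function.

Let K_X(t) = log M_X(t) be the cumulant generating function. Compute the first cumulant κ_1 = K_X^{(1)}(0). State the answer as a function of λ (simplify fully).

M_X(t) = e^(λ*(e^(t) - 1))
K_X(t) = log M_X(t) = λ*(e^(t) - 1)
dK/dt = λ*e^(t)

κ_1 = dK/dt |_{t=0} = λ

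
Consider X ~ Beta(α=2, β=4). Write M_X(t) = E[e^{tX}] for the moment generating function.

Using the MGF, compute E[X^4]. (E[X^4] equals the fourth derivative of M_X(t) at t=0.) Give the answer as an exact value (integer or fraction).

E[X^4] = M^(4)(0) = 5/126

M_X(t) = ₁F₁(2; 6; t)
M^(4)(t) = 5*₁F₁(6; 10; t)/126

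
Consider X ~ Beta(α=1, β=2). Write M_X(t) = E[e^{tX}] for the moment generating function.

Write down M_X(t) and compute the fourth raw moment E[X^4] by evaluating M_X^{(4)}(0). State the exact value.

E[X^4] = M′′′′(0) = 1/15

M_X(t) = ₁F₁(1; 3; t)
M′(t) = ₁F₁(2; 4; t)/3
M′′(t) = ₁F₁(3; 5; t)/6
M′′′(t) = ₁F₁(4; 6; t)/10
M′′′′(t) = ₁F₁(5; 7; t)/15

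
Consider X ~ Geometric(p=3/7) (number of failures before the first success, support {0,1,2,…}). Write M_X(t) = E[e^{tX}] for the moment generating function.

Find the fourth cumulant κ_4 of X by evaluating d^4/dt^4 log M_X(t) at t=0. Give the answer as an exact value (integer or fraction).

κ_4 = K′′′′(0) = 1652/27

M_X(t) = 3/(7*(1 - 4*e^(t)/7))
K_X(t) = log M_X(t) = -log(1 - 4*e^(t)/7) - log(7) + log(3)
K′(t) = -4*e^(t)/(4*e^(t) - 7)
K′′(t) = 28*e^(t)/(16*e^(2*t) - 56*e^(t) + 49)
K′′′(t) = (-112*e^(2*t) - 196*e^(t))/(64*e^(3*t) - 336*e^(2*t) + 588*e^(t) - 343)
K′′′′(t) = (448*e^(3*t) + 3136*e^(2*t) + 1372*e^(t))/(256*e^(4*t) - 1792*e^(3*t) + 4704*e^(2*t) - 5488*e^(t) + 2401)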